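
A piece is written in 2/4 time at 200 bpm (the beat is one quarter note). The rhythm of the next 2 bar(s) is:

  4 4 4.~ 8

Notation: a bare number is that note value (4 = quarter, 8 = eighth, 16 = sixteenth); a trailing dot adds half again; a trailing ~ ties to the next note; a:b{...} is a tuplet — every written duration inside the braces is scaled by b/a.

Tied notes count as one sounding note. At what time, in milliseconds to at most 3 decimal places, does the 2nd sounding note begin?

note 2 onset = 1b = 300.0ms

1. 0.0ms @ 0 + 300.0ms (1)
2. 300.0ms @ 1 + 300.0ms (1)
3. 600.0ms @ 2 + 600.0ms (2)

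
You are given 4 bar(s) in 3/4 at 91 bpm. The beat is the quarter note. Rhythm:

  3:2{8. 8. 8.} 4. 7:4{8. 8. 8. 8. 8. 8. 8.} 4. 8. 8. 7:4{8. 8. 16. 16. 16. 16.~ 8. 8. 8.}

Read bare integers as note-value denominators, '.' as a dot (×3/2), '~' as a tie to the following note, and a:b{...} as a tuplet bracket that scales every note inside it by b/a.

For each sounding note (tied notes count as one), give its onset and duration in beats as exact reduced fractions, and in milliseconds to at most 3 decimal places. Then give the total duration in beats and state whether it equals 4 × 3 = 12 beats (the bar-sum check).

1) 0.0ms=0b +329.67ms=1/2b
2) 329.67ms=1/2b +329.67ms=1/2b
3) 659.341ms=1b +329.67ms=1/2b
4) 989.011ms=3/2b +989.011ms=3/2b
5) 1978.022ms=3b +282.575ms=3/7b
6) 2260.597ms=24/7b +282.575ms=3/7b
7) 2543.171ms=27/7b +282.575ms=3/7b
8) 2825.746ms=30/7b +282.575ms=3/7b
9) 3108.32ms=33/7b +282.575ms=3/7b
10) 3390.895ms=36/7b +282.575ms=3/7b
11) 3673.469ms=39/7b +282.575ms=3/7b
12) 3956.044ms=6b +989.011ms=3/2b
13) 4945.055ms=15/2b +494.505ms=3/4b
14) 5439.56ms=33/4b +494.505ms=3/4b
15) 5934.066ms=9b +282.575ms=3/7b
16) 6216.641ms=66/7b +282.575ms=3/7b
17) 6499.215ms=69/7b +141.287ms=3/14b
18) 6640.502ms=141/14b +141.287ms=3/14b
19) 6781.79ms=72/7b +141.287ms=3/14b
20) 6923.077ms=21/2b +423.862ms=9/14b
21) 7346.939ms=78/7b +282.575ms=3/7b
22) 7629.513ms=81/7b +282.575ms=3/7b
Σ=12b of 12 (91bpm 3/4) — PASS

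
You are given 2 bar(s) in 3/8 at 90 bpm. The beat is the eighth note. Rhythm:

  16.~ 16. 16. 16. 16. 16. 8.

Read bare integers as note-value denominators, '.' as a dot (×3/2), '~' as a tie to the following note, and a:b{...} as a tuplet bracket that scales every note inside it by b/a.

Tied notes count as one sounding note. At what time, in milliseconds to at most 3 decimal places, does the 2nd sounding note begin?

1. 0.0ms @ 0 + 1000.0ms (3/2)
2. 1000.0ms @ 3/2 + 500.0ms (3/4)
3. 1500.0ms @ 9/4 + 500.0ms (3/4)
4. 2000.0ms @ 3 + 500.0ms (3/4)
5. 2500.0ms @ 15/4 + 500.0ms (3/4)
6. 3000.0ms @ 9/2 + 1000.0ms (3/2)

note 2 onset = 3/2b = 1000.0ms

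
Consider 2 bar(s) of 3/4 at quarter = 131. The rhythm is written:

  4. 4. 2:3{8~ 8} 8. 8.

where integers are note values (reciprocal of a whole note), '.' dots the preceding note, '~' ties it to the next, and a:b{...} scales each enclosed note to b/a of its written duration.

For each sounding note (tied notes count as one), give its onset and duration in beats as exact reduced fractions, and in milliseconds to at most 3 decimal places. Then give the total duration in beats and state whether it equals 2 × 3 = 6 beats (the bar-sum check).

1) 0.0ms=0b +687.023ms=3/2b
2) 687.023ms=3/2b +687.023ms=3/2b
3) 1374.046ms=3b +687.023ms=3/2b
4) 2061.069ms=9/2b +343.511ms=3/4b
5) 2404.58ms=21/4b +343.511ms=3/4b
Σ=6b of 6 (131bpm 3/4) — PASS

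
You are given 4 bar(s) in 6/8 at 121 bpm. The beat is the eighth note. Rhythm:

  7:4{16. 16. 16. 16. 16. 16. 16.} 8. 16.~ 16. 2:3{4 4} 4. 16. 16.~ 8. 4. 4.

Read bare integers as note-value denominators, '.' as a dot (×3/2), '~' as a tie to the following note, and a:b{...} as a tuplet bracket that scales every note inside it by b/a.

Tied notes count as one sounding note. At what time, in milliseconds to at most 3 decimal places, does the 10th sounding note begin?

note 10 onset = 6b = 2975.207ms

1. 0.0ms @ 0 + 212.515ms (3/7)
2. 212.515ms @ 3/7 + 212.515ms (3/7)
3. 425.03ms @ 6/7 + 212.515ms (3/7)
4. 637.544ms @ 9/7 + 212.515ms (3/7)
5. 850.059ms @ 12/7 + 212.515ms (3/7)
6. 1062.574ms @ 15/7 + 212.515ms (3/7)
7. 1275.089ms @ 18/7 + 212.515ms (3/7)
8. 1487.603ms @ 3 + 743.802ms (3/2)
9. 2231.405ms @ 9/2 + 743.802ms (3/2)
10. 2975.207ms @ 6 + 1487.603ms (3)
11. 4462.81ms @ 9 + 1487.603ms (3)
12. 5950.413ms @ 12 + 1487.603ms (3)
13. 7438.017ms @ 15 + 371.901ms (3/4)
14. 7809.917ms @ 63/4 + 1115.702ms (9/4)
15. 8925.62ms @ 18 + 1487.603ms (3)
16. 10413.223ms @ 21 + 1487.603ms (3)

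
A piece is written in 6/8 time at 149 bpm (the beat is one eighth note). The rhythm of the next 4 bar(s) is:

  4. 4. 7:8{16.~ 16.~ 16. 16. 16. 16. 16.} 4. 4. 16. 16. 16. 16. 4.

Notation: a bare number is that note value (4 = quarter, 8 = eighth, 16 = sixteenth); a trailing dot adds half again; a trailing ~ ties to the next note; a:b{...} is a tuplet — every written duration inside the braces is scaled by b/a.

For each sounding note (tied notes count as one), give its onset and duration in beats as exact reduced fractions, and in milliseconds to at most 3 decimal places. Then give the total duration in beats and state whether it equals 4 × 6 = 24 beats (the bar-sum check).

1) 0.0ms=0b +1208.054ms=3b
2) 1208.054ms=3b +1208.054ms=3b
3) 2416.107ms=6b +1035.475ms=18/7b
4) 3451.582ms=60/7b +345.158ms=6/7b
5) 3796.74ms=66/7b +345.158ms=6/7b
6) 4141.898ms=72/7b +345.158ms=6/7b
7) 4487.057ms=78/7b +345.158ms=6/7b
8) 4832.215ms=12b +1208.054ms=3b
9) 6040.268ms=15b +1208.054ms=3b
10) 7248.322ms=18b +302.013ms=3/4b
11) 7550.336ms=75/4b +302.013ms=3/4b
12) 7852.349ms=39/2b +302.013ms=3/4b
13) 8154.362ms=81/4b +302.013ms=3/4b
14) 8456.376ms=21b +1208.054ms=3b
Σ=24b of 24 (149bpm 6/8) — PASS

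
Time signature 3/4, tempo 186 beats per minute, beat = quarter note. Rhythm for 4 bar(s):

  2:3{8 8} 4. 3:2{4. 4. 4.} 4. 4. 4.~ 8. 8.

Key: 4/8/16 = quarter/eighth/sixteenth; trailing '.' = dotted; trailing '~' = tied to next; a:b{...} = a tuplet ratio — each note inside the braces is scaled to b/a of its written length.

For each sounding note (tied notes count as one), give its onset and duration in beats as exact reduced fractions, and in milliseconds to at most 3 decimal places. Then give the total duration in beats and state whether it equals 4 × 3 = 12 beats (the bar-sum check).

1) 0.0ms=0b +241.935ms=3/4b
2) 241.935ms=3/4b +241.935ms=3/4b
3) 483.871ms=3/2b +483.871ms=3/2b
4) 967.742ms=3b +322.581ms=1b
5) 1290.323ms=4b +322.581ms=1b
6) 1612.903ms=5b +322.581ms=1b
7) 1935.484ms=6b +483.871ms=3/2b
8) 2419.355ms=15/2b +483.871ms=3/2b
9) 2903.226ms=9b +725.806ms=9/4b
10) 3629.032ms=45/4b +241.935ms=3/4b
Σ=12b of 12 (186bpm 3/4) — PASS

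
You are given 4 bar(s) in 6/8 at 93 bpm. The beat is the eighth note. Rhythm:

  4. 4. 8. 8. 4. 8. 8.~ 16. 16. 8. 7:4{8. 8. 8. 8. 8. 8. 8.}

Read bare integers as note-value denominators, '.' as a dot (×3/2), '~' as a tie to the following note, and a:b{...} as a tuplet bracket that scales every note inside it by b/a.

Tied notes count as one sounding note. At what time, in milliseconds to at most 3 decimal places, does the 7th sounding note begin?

1. 0.0ms @ 0 + 1935.484ms (3)
2. 1935.484ms @ 3 + 1935.484ms (3)
3. 3870.968ms @ 6 + 967.742ms (3/2)
4. 4838.71ms @ 15/2 + 967.742ms (3/2)
5. 5806.452ms @ 9 + 1935.484ms (3)
6. 7741.935ms @ 12 + 967.742ms (3/2)
7. 8709.677ms @ 27/2 + 1451.613ms (9/4)
8. 10161.29ms @ 63/4 + 483.871ms (3/4)
9. 10645.161ms @ 33/2 + 967.742ms (3/2)
10. 11612.903ms @ 18 + 552.995ms (6/7)
11. 12165.899ms @ 132/7 + 552.995ms (6/7)
12. 12718.894ms @ 138/7 + 552.995ms (6/7)
13. 13271.889ms @ 144/7 + 552.995ms (6/7)
14. 13824.885ms @ 150/7 + 552.995ms (6/7)
15. 14377.88ms @ 156/7 + 552.995ms (6/7)
16. 14930.876ms @ 162/7 + 552.995ms (6/7)

note 7 onset = 27/2b = 8709.677ms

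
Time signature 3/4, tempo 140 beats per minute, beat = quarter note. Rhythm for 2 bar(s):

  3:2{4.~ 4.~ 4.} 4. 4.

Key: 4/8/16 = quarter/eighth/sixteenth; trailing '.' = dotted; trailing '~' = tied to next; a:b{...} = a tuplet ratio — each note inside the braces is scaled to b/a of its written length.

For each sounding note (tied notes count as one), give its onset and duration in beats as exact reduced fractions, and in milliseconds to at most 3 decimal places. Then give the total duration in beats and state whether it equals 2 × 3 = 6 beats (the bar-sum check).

1) 0.0ms=0b +1285.714ms=3b
2) 1285.714ms=3b +642.857ms=3/2b
3) 1928.571ms=9/2b +642.857ms=3/2b
Σ=6b of 6 (140bpm 3/4) — PASS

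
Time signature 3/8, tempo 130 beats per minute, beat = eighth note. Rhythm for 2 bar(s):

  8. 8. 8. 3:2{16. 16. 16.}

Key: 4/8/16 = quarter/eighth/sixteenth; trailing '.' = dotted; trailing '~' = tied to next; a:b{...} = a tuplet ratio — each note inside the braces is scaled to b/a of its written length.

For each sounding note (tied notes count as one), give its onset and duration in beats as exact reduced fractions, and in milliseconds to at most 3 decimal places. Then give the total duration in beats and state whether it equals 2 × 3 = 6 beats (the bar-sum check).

1) 0.0ms=0b +692.308ms=3/2b
2) 692.308ms=3/2b +692.308ms=3/2b
3) 1384.615ms=3b +692.308ms=3/2b
4) 2076.923ms=9/2b +230.769ms=1/2b
5) 2307.692ms=5b +230.769ms=1/2b
6) 2538.462ms=11/2b +230.769ms=1/2b
Σ=6b of 6 (130bpm 3/8) — PASS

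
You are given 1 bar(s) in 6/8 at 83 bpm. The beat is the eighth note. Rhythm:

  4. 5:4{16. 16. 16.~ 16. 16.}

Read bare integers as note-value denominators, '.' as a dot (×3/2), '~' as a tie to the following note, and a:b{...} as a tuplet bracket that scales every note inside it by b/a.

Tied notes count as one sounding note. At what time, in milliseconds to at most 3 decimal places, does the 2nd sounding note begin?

1. 0.0ms @ 0 + 2168.675ms (3)
2. 2168.675ms @ 3 + 433.735ms (3/5)
3. 2602.41ms @ 18/5 + 433.735ms (3/5)
4. 3036.145ms @ 21/5 + 867.47ms (6/5)
5. 3903.614ms @ 27/5 + 433.735ms (3/5)

note 2 onset = 3b = 2168.675ms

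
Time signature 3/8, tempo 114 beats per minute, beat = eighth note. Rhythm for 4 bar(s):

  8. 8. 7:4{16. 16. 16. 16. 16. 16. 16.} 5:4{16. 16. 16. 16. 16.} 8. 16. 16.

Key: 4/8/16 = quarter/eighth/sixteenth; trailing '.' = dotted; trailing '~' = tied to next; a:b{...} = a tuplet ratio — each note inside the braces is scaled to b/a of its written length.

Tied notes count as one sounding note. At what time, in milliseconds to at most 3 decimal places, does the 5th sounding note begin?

1. 0.0ms @ 0 + 789.474ms (3/2)
2. 789.474ms @ 3/2 + 789.474ms (3/2)
3. 1578.947ms @ 3 + 225.564ms (3/7)
4. 1804.511ms @ 24/7 + 225.564ms (3/7)
5. 2030.075ms @ 27/7 + 225.564ms (3/7)
6. 2255.639ms @ 30/7 + 225.564ms (3/7)
7. 2481.203ms @ 33/7 + 225.564ms (3/7)
8. 2706.767ms @ 36/7 + 225.564ms (3/7)
9. 2932.331ms @ 39/7 + 225.564ms (3/7)
10. 3157.895ms @ 6 + 315.789ms (3/5)
11. 3473.684ms @ 33/5 + 315.789ms (3/5)
12. 3789.474ms @ 36/5 + 315.789ms (3/5)
13. 4105.263ms @ 39/5 + 315.789ms (3/5)
14. 4421.053ms @ 42/5 + 315.789ms (3/5)
15. 4736.842ms @ 9 + 789.474ms (3/2)
16. 5526.316ms @ 21/2 + 394.737ms (3/4)
17. 5921.053ms @ 45/4 + 394.737ms (3/4)

note 5 onset = 27/7b = 2030.075ms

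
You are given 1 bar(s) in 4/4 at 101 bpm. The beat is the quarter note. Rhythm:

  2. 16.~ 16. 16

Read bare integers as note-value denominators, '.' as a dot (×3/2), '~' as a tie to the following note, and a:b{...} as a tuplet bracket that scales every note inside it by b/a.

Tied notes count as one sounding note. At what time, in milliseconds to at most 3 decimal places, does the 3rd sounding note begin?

note 3 onset = 15/4b = 2227.723ms

1. 0.0ms @ 0 + 1782.178ms (3)
2. 1782.178ms @ 3 + 445.545ms (3/4)
3. 2227.723ms @ 15/4 + 148.515ms (1/4)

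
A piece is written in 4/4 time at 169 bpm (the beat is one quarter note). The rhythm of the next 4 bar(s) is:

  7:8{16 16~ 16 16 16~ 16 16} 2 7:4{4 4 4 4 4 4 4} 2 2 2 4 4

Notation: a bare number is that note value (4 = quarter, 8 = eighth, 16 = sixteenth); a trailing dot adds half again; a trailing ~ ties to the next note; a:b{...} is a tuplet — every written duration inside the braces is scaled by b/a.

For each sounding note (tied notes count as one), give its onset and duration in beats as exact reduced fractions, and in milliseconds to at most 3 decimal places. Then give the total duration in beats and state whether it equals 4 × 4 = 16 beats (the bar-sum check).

1) 0.0ms=0b +101.437ms=2/7b
2) 101.437ms=2/7b +202.874ms=4/7b
3) 304.311ms=6/7b +101.437ms=2/7b
4) 405.748ms=8/7b +202.874ms=4/7b
5) 608.622ms=12/7b +101.437ms=2/7b
6) 710.059ms=2b +710.059ms=2b
7) 1420.118ms=4b +202.874ms=4/7b
8) 1622.992ms=32/7b +202.874ms=4/7b
9) 1825.866ms=36/7b +202.874ms=4/7b
10) 2028.74ms=40/7b +202.874ms=4/7b
11) 2231.615ms=44/7b +202.874ms=4/7b
12) 2434.489ms=48/7b +202.874ms=4/7b
13) 2637.363ms=52/7b +202.874ms=4/7b
14) 2840.237ms=8b +710.059ms=2b
15) 3550.296ms=10b +710.059ms=2b
16) 4260.355ms=12b +710.059ms=2b
17) 4970.414ms=14b +355.03ms=1b
18) 5325.444ms=15b +355.03ms=1b
Σ=16b of 16 (169bpm 4/4) — PASS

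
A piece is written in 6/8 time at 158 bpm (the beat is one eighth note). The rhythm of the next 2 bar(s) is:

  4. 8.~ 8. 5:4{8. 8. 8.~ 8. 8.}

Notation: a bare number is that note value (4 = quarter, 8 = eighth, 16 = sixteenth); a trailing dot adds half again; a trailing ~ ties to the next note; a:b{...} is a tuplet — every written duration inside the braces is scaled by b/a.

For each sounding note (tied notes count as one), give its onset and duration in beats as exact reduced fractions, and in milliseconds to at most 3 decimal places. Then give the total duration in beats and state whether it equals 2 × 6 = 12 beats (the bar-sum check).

1) 0.0ms=0b +1139.241ms=3b
2) 1139.241ms=3b +1139.241ms=3b
3) 2278.481ms=6b +455.696ms=6/5b
4) 2734.177ms=36/5b +455.696ms=6/5b
5) 3189.873ms=42/5b +911.392ms=12/5b
6) 4101.266ms=54/5b +455.696ms=6/5b
Σ=12b of 12 (158bpm 6/8) — PASS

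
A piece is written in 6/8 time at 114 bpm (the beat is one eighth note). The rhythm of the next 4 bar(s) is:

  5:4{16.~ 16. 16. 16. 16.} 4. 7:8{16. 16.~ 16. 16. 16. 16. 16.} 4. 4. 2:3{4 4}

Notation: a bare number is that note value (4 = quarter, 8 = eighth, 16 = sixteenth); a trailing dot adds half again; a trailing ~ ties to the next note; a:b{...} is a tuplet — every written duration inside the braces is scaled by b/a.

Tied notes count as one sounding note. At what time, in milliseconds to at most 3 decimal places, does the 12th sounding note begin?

1. 0.0ms @ 0 + 631.579ms (6/5)
2. 631.579ms @ 6/5 + 315.789ms (3/5)
3. 947.368ms @ 9/5 + 315.789ms (3/5)
4. 1263.158ms @ 12/5 + 315.789ms (3/5)
5. 1578.947ms @ 3 + 1578.947ms (3)
6. 3157.895ms @ 6 + 451.128ms (6/7)
7. 3609.023ms @ 48/7 + 902.256ms (12/7)
8. 4511.278ms @ 60/7 + 451.128ms (6/7)
9. 4962.406ms @ 66/7 + 451.128ms (6/7)
10. 5413.534ms @ 72/7 + 451.128ms (6/7)
11. 5864.662ms @ 78/7 + 451.128ms (6/7)
12. 6315.789ms @ 12 + 1578.947ms (3)
13. 7894.737ms @ 15 + 1578.947ms (3)
14. 9473.684ms @ 18 + 1578.947ms (3)
15. 11052.632ms @ 21 + 1578.947ms (3)

note 12 onset = 12b = 6315.789ms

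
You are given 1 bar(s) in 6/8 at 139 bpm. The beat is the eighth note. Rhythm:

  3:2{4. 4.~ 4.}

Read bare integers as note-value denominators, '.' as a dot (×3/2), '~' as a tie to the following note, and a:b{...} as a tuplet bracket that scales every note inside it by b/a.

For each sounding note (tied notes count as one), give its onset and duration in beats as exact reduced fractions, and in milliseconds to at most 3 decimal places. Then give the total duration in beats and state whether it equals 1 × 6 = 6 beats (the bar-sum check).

1) 0.0ms=0b +863.309ms=2b
2) 863.309ms=2b +1726.619ms=4b
Σ=6b of 6 (139bpm 6/8) — PASS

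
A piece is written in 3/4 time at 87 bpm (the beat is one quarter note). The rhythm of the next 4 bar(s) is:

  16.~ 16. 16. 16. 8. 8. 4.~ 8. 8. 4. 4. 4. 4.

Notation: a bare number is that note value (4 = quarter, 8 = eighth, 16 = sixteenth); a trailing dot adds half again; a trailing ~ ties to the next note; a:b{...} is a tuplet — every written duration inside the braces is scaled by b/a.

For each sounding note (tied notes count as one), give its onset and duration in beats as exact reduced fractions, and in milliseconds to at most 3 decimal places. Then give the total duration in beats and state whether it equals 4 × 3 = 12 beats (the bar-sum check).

1) 0.0ms=0b +517.241ms=3/4b
2) 517.241ms=3/4b +258.621ms=3/8b
3) 775.862ms=9/8b +258.621ms=3/8b
4) 1034.483ms=3/2b +517.241ms=3/4b
5) 1551.724ms=9/4b +517.241ms=3/4b
6) 2068.966ms=3b +1551.724ms=9/4b
7) 3620.69ms=21/4b +517.241ms=3/4b
8) 4137.931ms=6b +1034.483ms=3/2b
9) 5172.414ms=15/2b +1034.483ms=3/2b
10) 6206.897ms=9b +1034.483ms=3/2b
11) 7241.379ms=21/2b +1034.483ms=3/2b
Σ=12b of 12 (87bpm 3/4) — PASS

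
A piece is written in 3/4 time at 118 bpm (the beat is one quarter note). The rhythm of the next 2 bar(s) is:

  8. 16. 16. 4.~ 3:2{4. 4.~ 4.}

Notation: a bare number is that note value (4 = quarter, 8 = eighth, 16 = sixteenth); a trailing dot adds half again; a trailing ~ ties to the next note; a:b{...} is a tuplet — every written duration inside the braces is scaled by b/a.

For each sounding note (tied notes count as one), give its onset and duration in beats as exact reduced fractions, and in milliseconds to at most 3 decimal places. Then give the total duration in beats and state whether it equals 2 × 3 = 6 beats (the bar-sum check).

1) 0.0ms=0b +381.356ms=3/4b
2) 381.356ms=3/4b +190.678ms=3/8b
3) 572.034ms=9/8b +190.678ms=3/8b
4) 762.712ms=3/2b +1271.186ms=5/2b
5) 2033.898ms=4b +1016.949ms=2b
Σ=6b of 6 (118bpm 3/4) — PASS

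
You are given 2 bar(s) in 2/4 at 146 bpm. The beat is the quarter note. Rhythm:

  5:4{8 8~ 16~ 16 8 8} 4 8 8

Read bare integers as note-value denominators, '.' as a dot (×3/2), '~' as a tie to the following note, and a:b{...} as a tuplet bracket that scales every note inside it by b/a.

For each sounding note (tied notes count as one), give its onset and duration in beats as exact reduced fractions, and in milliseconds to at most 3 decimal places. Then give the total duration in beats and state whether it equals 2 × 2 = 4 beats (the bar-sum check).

1) 0.0ms=0b +164.384ms=2/5b
2) 164.384ms=2/5b +328.767ms=4/5b
3) 493.151ms=6/5b +164.384ms=2/5b
4) 657.534ms=8/5b +164.384ms=2/5b
5) 821.918ms=2b +410.959ms=1b
6) 1232.877ms=3b +205.479ms=1/2b
7) 1438.356ms=7/2b +205.479ms=1/2b
Σ=4b of 4 (146bpm 2/4) — PASS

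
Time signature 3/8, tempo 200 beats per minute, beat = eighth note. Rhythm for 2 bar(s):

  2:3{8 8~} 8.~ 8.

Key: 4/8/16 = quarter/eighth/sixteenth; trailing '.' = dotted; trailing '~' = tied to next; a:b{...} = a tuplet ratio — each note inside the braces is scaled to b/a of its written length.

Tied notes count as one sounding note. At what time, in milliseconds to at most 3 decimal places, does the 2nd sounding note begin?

1. 0.0ms @ 0 + 450.0ms (3/2)
2. 450.0ms @ 3/2 + 1350.0ms (9/2)

note 2 onset = 3/2b = 450.0ms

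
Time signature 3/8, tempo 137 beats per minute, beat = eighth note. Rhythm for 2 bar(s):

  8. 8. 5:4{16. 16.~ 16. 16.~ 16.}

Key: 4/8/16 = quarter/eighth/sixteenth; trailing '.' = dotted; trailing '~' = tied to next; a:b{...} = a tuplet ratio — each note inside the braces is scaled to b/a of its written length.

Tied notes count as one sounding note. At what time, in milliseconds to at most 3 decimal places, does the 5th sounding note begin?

note 5 onset = 24/5b = 2102.19ms

1. 0.0ms @ 0 + 656.934ms (3/2)
2. 656.934ms @ 3/2 + 656.934ms (3/2)
3. 1313.869ms @ 3 + 262.774ms (3/5)
4. 1576.642ms @ 18/5 + 525.547ms (6/5)
5. 2102.19ms @ 24/5 + 525.547ms (6/5)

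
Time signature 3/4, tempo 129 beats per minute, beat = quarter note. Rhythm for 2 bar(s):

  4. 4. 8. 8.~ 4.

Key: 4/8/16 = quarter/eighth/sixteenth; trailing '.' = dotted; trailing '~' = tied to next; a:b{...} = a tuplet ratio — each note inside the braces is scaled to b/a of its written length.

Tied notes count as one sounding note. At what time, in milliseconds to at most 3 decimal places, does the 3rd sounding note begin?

1. 0.0ms @ 0 + 697.674ms (3/2)
2. 697.674ms @ 3/2 + 697.674ms (3/2)
3. 1395.349ms @ 3 + 348.837ms (3/4)
4. 1744.186ms @ 15/4 + 1046.512ms (9/4)

note 3 onset = 3b = 1395.349ms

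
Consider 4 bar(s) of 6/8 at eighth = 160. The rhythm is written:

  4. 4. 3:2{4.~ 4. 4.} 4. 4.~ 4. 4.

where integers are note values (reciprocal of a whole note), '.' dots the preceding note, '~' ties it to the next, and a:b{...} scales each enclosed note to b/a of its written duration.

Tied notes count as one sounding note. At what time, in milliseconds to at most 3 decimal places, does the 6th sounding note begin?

1. 0.0ms @ 0 + 1125.0ms (3)
2. 1125.0ms @ 3 + 1125.0ms (3)
3. 2250.0ms @ 6 + 1500.0ms (4)
4. 3750.0ms @ 10 + 750.0ms (2)
5. 4500.0ms @ 12 + 1125.0ms (3)
6. 5625.0ms @ 15 + 2250.0ms (6)
7. 7875.0ms @ 21 + 1125.0ms (3)

note 6 onset = 15b = 5625.0ms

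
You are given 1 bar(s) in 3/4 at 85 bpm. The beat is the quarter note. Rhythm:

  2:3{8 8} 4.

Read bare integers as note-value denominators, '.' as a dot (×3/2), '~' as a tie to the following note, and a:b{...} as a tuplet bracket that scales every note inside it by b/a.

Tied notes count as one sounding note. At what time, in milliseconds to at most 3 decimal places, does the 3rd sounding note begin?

note 3 onset = 3/2b = 1058.824ms

1. 0.0ms @ 0 + 529.412ms (3/4)
2. 529.412ms @ 3/4 + 529.412ms (3/4)
3. 1058.824ms @ 3/2 + 1058.824ms (3/2)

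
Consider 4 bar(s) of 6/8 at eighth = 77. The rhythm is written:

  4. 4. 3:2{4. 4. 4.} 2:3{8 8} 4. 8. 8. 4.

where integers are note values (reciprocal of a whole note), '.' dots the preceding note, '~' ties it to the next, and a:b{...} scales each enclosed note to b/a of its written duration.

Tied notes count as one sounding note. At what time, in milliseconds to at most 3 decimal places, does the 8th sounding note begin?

1. 0.0ms @ 0 + 2337.662ms (3)
2. 2337.662ms @ 3 + 2337.662ms (3)
3. 4675.325ms @ 6 + 1558.442ms (2)
4. 6233.766ms @ 8 + 1558.442ms (2)
5. 7792.208ms @ 10 + 1558.442ms (2)
6. 9350.649ms @ 12 + 1168.831ms (3/2)
7. 10519.481ms @ 27/2 + 1168.831ms (3/2)
8. 11688.312ms @ 15 + 2337.662ms (3)
9. 14025.974ms @ 18 + 1168.831ms (3/2)
10. 15194.805ms @ 39/2 + 1168.831ms (3/2)
11. 16363.636ms @ 21 + 2337.662ms (3)

note 8 onset = 15b = 11688.312ms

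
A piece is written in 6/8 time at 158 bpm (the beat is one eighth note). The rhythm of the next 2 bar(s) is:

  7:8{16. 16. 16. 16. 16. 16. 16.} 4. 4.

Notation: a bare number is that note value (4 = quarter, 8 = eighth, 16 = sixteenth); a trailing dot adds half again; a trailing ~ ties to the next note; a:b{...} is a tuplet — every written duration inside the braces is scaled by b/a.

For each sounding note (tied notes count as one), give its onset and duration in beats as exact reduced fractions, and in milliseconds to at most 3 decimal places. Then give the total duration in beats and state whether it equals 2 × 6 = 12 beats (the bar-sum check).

1) 0.0ms=0b +325.497ms=6/7b
2) 325.497ms=6/7b +325.497ms=6/7b
3) 650.995ms=12/7b +325.497ms=6/7b
4) 976.492ms=18/7b +325.497ms=6/7b
5) 1301.989ms=24/7b +325.497ms=6/7b
6) 1627.486ms=30/7b +325.497ms=6/7b
7) 1952.984ms=36/7b +325.497ms=6/7b
8) 2278.481ms=6b +1139.241ms=3b
9) 3417.722ms=9b +1139.241ms=3b
Σ=12b of 12 (158bpm 6/8) — PASS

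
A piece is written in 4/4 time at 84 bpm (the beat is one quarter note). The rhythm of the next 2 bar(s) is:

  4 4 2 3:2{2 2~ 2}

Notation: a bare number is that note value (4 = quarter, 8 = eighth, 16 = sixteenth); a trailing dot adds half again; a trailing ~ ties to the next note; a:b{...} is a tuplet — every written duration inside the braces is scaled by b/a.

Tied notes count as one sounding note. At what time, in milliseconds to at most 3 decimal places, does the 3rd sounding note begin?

note 3 onset = 2b = 1428.571ms

1. 0.0ms @ 0 + 714.286ms (1)
2. 714.286ms @ 1 + 714.286ms (1)
3. 1428.571ms @ 2 + 1428.571ms (2)
4. 2857.143ms @ 4 + 952.381ms (4/3)
5. 3809.524ms @ 16/3 + 1904.762ms (8/3)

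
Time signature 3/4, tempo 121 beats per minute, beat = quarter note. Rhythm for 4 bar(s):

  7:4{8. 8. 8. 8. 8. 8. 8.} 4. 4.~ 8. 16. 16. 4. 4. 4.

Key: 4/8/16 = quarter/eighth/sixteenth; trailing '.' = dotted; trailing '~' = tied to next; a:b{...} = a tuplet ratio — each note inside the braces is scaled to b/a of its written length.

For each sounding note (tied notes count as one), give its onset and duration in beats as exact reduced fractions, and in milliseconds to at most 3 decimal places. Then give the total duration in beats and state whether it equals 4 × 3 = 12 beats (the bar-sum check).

1) 0.0ms=0b +212.515ms=3/7b
2) 212.515ms=3/7b +212.515ms=3/7b
3) 425.03ms=6/7b +212.515ms=3/7b
4) 637.544ms=9/7b +212.515ms=3/7b
5) 850.059ms=12/7b +212.515ms=3/7b
6) 1062.574ms=15/7b +212.515ms=3/7b
7) 1275.089ms=18/7b +212.515ms=3/7b
8) 1487.603ms=3b +743.802ms=3/2b
9) 2231.405ms=9/2b +1115.702ms=9/4b
10) 3347.107ms=27/4b +185.95ms=3/8b
11) 3533.058ms=57/8b +185.95ms=3/8b
12) 3719.008ms=15/2b +743.802ms=3/2b
13) 4462.81ms=9b +743.802ms=3/2b
14) 5206.612ms=21/2b +743.802ms=3/2b
Σ=12b of 12 (121bpm 3/4) — PASS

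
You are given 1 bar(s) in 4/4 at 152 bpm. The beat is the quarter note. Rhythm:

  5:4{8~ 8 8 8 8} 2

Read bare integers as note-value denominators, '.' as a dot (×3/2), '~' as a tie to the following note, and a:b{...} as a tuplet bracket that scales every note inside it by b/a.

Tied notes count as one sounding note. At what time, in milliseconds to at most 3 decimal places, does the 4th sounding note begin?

note 4 onset = 8/5b = 631.579ms

1. 0.0ms @ 0 + 315.789ms (4/5)
2. 315.789ms @ 4/5 + 157.895ms (2/5)
3. 473.684ms @ 6/5 + 157.895ms (2/5)
4. 631.579ms @ 8/5 + 157.895ms (2/5)
5. 789.474ms @ 2 + 789.474ms (2)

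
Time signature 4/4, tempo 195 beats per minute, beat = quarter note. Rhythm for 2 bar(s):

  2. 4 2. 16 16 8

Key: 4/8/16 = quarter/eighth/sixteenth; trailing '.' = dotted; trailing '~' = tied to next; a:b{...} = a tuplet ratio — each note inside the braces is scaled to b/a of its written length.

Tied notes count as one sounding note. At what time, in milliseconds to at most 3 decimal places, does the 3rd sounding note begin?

1. 0.0ms @ 0 + 923.077ms (3)
2. 923.077ms @ 3 + 307.692ms (1)
3. 1230.769ms @ 4 + 923.077ms (3)
4. 2153.846ms @ 7 + 76.923ms (1/4)
5. 2230.769ms @ 29/4 + 76.923ms (1/4)
6. 2307.692ms @ 15/2 + 153.846ms (1/2)

note 3 onset = 4b = 1230.769ms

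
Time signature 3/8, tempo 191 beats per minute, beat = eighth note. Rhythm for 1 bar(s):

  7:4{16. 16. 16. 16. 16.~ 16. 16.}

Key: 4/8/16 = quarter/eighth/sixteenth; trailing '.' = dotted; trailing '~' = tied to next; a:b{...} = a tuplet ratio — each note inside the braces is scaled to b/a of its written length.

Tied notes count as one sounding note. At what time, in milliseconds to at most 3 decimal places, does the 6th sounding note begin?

note 6 onset = 18/7b = 807.779ms

1. 0.0ms @ 0 + 134.63ms (3/7)
2. 134.63ms @ 3/7 + 134.63ms (3/7)
3. 269.26ms @ 6/7 + 134.63ms (3/7)
4. 403.889ms @ 9/7 + 134.63ms (3/7)
5. 538.519ms @ 12/7 + 269.26ms (6/7)
6. 807.779ms @ 18/7 + 134.63ms (3/7)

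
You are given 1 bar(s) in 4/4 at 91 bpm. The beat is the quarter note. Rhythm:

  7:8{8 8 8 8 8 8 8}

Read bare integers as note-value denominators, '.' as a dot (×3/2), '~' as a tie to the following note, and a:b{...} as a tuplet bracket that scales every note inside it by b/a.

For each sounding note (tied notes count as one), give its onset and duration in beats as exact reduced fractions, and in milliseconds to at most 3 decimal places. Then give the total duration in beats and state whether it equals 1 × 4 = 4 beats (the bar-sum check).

1) 0.0ms=0b +376.766ms=4/7b
2) 376.766ms=4/7b +376.766ms=4/7b
3) 753.532ms=8/7b +376.766ms=4/7b
4) 1130.298ms=12/7b +376.766ms=4/7b
5) 1507.064ms=16/7b +376.766ms=4/7b
6) 1883.83ms=20/7b +376.766ms=4/7b
7) 2260.597ms=24/7b +376.766ms=4/7b
Σ=4b of 4 (91bpm 4/4) — PASS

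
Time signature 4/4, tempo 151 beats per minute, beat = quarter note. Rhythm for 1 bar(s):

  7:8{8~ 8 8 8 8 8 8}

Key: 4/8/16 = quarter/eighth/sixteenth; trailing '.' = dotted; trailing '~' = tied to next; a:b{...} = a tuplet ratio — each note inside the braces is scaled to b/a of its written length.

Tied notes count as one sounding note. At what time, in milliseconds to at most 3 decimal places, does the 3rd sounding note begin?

1. 0.0ms @ 0 + 454.115ms (8/7)
2. 454.115ms @ 8/7 + 227.058ms (4/7)
3. 681.173ms @ 12/7 + 227.058ms (4/7)
4. 908.231ms @ 16/7 + 227.058ms (4/7)
5. 1135.289ms @ 20/7 + 227.058ms (4/7)
6. 1362.346ms @ 24/7 + 227.058ms (4/7)

note 3 onset = 12/7b = 681.173ms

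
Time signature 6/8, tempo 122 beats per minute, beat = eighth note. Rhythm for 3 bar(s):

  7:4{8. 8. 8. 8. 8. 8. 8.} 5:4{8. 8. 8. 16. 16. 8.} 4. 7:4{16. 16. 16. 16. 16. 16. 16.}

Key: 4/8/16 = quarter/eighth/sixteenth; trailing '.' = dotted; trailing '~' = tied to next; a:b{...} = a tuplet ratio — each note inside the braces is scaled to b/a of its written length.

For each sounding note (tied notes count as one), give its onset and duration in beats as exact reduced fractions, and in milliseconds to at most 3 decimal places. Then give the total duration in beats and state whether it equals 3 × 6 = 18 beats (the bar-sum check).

1) 0.0ms=0b +421.546ms=6/7b
2) 421.546ms=6/7b +421.546ms=6/7b
3) 843.091ms=12/7b +421.546ms=6/7b
4) 1264.637ms=18/7b +421.546ms=6/7b
5) 1686.183ms=24/7b +421.546ms=6/7b
6) 2107.728ms=30/7b +421.546ms=6/7b
7) 2529.274ms=36/7b +421.546ms=6/7b
8) 2950.82ms=6b +590.164ms=6/5b
9) 3540.984ms=36/5b +590.164ms=6/5b
10) 4131.148ms=42/5b +590.164ms=6/5b
11) 4721.311ms=48/5b +295.082ms=3/5b
12) 5016.393ms=51/5b +295.082ms=3/5b
13) 5311.475ms=54/5b +590.164ms=6/5b
14) 5901.639ms=12b +1475.41ms=3b
15) 7377.049ms=15b +210.773ms=3/7b
16) 7587.822ms=108/7b +210.773ms=3/7b
17) 7798.595ms=111/7b +210.773ms=3/7b
18) 8009.368ms=114/7b +210.773ms=3/7b
19) 8220.141ms=117/7b +210.773ms=3/7b
20) 8430.913ms=120/7b +210.773ms=3/7b
21) 8641.686ms=123/7b +210.773ms=3/7b
Σ=18b of 18 (122bpm 6/8) — PASS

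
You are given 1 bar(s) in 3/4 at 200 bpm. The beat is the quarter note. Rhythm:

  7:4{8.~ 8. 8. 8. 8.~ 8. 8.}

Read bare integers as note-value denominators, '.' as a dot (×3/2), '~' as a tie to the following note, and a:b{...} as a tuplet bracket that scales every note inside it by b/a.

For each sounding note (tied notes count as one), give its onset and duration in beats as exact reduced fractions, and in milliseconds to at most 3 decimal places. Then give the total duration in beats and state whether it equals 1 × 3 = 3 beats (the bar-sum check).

1) 0.0ms=0b +257.143ms=6/7b
2) 257.143ms=6/7b +128.571ms=3/7b
3) 385.714ms=9/7b +128.571ms=3/7b
4) 514.286ms=12/7b +257.143ms=6/7b
5) 771.429ms=18/7b +128.571ms=3/7b
Σ=3b of 3 (200bpm 3/4) — PASS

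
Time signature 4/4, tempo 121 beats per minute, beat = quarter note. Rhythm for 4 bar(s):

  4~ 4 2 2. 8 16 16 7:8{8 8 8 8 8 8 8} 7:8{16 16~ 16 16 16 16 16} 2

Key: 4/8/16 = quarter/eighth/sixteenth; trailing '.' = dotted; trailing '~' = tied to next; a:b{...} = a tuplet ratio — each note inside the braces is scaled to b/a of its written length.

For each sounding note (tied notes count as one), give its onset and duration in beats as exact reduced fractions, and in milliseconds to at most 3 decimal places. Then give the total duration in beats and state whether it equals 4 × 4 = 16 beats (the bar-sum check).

1) 0.0ms=0b +991.736ms=2b
2) 991.736ms=2b +991.736ms=2b
3) 1983.471ms=4b +1487.603ms=3b
4) 3471.074ms=7b +247.934ms=1/2b
5) 3719.008ms=15/2b +123.967ms=1/4b
6) 3842.975ms=31/4b +123.967ms=1/4b
7) 3966.942ms=8b +283.353ms=4/7b
8) 4250.295ms=60/7b +283.353ms=4/7b
9) 4533.648ms=64/7b +283.353ms=4/7b
10) 4817.001ms=68/7b +283.353ms=4/7b
11) 5100.354ms=72/7b +283.353ms=4/7b
12) 5383.707ms=76/7b +283.353ms=4/7b
13) 5667.06ms=80/7b +283.353ms=4/7b
14) 5950.413ms=12b +141.677ms=2/7b
15) 6092.09ms=86/7b +283.353ms=4/7b
16) 6375.443ms=90/7b +141.677ms=2/7b
17) 6517.119ms=92/7b +141.677ms=2/7b
18) 6658.796ms=94/7b +141.677ms=2/7b
19) 6800.472ms=96/7b +141.677ms=2/7b
20) 6942.149ms=14b +991.736ms=2b
Σ=16b of 16 (121bpm 4/4) — PASS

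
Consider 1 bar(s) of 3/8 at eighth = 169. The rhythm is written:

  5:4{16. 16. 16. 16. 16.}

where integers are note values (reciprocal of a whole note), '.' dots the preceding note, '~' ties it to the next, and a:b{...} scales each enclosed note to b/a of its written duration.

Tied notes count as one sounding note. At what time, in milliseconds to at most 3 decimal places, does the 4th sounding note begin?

1. 0.0ms @ 0 + 213.018ms (3/5)
2. 213.018ms @ 3/5 + 213.018ms (3/5)
3. 426.036ms @ 6/5 + 213.018ms (3/5)
4. 639.053ms @ 9/5 + 213.018ms (3/5)
5. 852.071ms @ 12/5 + 213.018ms (3/5)

note 4 onset = 9/5b = 639.053ms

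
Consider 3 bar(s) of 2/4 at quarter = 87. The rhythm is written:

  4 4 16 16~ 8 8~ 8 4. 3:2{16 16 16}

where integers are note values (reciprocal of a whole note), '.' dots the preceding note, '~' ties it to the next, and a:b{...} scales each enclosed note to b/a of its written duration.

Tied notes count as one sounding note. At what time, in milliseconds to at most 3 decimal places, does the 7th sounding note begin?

note 7 onset = 11/2b = 3793.103ms

1. 0.0ms @ 0 + 689.655ms (1)
2. 689.655ms @ 1 + 689.655ms (1)
3. 1379.31ms @ 2 + 172.414ms (1/4)
4. 1551.724ms @ 9/4 + 517.241ms (3/4)
5. 2068.966ms @ 3 + 689.655ms (1)
6. 2758.621ms @ 4 + 1034.483ms (3/2)
7. 3793.103ms @ 11/2 + 114.943ms (1/6)
8. 3908.046ms @ 17/3 + 114.943ms (1/6)
9. 4022.989ms @ 35/6 + 114.943ms (1/6)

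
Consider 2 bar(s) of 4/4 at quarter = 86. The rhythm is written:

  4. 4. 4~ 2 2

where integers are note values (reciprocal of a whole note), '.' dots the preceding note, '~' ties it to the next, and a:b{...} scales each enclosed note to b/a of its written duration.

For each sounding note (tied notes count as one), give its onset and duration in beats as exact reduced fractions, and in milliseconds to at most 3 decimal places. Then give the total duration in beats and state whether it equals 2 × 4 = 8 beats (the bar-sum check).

1) 0.0ms=0b +1046.512ms=3/2b
2) 1046.512ms=3/2b +1046.512ms=3/2b
3) 2093.023ms=3b +2093.023ms=3b
4) 4186.047ms=6b +1395.349ms=2b
Σ=8b of 8 (86bpm 4/4) — PASS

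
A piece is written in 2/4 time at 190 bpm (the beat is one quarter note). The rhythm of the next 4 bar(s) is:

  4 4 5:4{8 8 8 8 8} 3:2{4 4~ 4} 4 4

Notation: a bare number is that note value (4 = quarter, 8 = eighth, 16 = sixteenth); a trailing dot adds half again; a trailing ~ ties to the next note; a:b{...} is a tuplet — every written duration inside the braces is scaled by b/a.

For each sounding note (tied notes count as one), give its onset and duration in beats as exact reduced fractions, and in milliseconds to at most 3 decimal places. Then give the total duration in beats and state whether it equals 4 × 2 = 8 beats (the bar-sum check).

1) 0.0ms=0b +315.789ms=1b
2) 315.789ms=1b +315.789ms=1b
3) 631.579ms=2b +126.316ms=2/5b
4) 757.895ms=12/5b +126.316ms=2/5b
5) 884.211ms=14/5b +126.316ms=2/5b
6) 1010.526ms=16/5b +126.316ms=2/5b
7) 1136.842ms=18/5b +126.316ms=2/5b
8) 1263.158ms=4b +210.526ms=2/3b
9) 1473.684ms=14/3b +421.053ms=4/3b
10) 1894.737ms=6b +315.789ms=1b
11) 2210.526ms=7b +315.789ms=1b
Σ=8b of 8 (190bpm 2/4) — PASS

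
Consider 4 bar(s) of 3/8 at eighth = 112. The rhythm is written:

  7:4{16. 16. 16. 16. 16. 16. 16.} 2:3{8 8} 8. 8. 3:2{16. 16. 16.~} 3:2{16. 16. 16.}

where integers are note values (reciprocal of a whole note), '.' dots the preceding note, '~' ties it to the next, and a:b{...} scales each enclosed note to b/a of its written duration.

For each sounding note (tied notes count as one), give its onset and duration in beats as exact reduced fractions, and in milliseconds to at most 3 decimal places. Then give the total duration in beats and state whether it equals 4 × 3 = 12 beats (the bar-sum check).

1) 0.0ms=0b +229.592ms=3/7b
2) 229.592ms=3/7b +229.592ms=3/7b
3) 459.184ms=6/7b +229.592ms=3/7b
4) 688.776ms=9/7b +229.592ms=3/7b
5) 918.367ms=12/7b +229.592ms=3/7b
6) 1147.959ms=15/7b +229.592ms=3/7b
7) 1377.551ms=18/7b +229.592ms=3/7b
8) 1607.143ms=3b +803.571ms=3/2b
9) 2410.714ms=9/2b +803.571ms=3/2b
10) 3214.286ms=6b +803.571ms=3/2b
11) 4017.857ms=15/2b +803.571ms=3/2b
12) 4821.429ms=9b +267.857ms=1/2b
13) 5089.286ms=19/2b +267.857ms=1/2b
14) 5357.143ms=10b +535.714ms=1b
15) 5892.857ms=11b +267.857ms=1/2b
16) 6160.714ms=23/2b +267.857ms=1/2b
Σ=12b of 12 (112bpm 3/8) — PASS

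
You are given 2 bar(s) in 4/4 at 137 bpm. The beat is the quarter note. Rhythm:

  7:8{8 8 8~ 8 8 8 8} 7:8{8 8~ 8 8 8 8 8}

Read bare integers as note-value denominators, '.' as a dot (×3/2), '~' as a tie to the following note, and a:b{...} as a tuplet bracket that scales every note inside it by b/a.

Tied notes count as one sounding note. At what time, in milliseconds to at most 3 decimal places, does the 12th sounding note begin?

note 12 onset = 52/7b = 3253.389ms

1. 0.0ms @ 0 + 250.261ms (4/7)
2. 250.261ms @ 4/7 + 250.261ms (4/7)
3. 500.521ms @ 8/7 + 500.521ms (8/7)
4. 1001.043ms @ 16/7 + 250.261ms (4/7)
5. 1251.303ms @ 20/7 + 250.261ms (4/7)
6. 1501.564ms @ 24/7 + 250.261ms (4/7)
7. 1751.825ms @ 4 + 250.261ms (4/7)
8. 2002.086ms @ 32/7 + 500.521ms (8/7)
9. 2502.607ms @ 40/7 + 250.261ms (4/7)
10. 2752.868ms @ 44/7 + 250.261ms (4/7)
11. 3003.128ms @ 48/7 + 250.261ms (4/7)
12. 3253.389ms @ 52/7 + 250.261ms (4/7)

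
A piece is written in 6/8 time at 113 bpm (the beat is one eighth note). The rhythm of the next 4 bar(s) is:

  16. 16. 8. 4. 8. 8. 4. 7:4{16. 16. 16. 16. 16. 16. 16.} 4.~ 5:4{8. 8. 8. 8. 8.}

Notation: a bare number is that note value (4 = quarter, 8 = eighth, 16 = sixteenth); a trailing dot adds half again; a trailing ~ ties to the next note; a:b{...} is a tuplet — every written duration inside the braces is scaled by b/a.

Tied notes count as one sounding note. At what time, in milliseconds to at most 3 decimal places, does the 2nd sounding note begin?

note 2 onset = 3/4b = 398.23ms

1. 0.0ms @ 0 + 398.23ms (3/4)
2. 398.23ms @ 3/4 + 398.23ms (3/4)
3. 796.46ms @ 3/2 + 796.46ms (3/2)
4. 1592.92ms @ 3 + 1592.92ms (3)
5. 3185.841ms @ 6 + 796.46ms (3/2)
6. 3982.301ms @ 15/2 + 796.46ms (3/2)
7. 4778.761ms @ 9 + 1592.92ms (3)
8. 6371.681ms @ 12 + 227.56ms (3/7)
9. 6599.241ms @ 87/7 + 227.56ms (3/7)
10. 6826.802ms @ 90/7 + 227.56ms (3/7)
11. 7054.362ms @ 93/7 + 227.56ms (3/7)
12. 7281.922ms @ 96/7 + 227.56ms (3/7)
13. 7509.482ms @ 99/7 + 227.56ms (3/7)
14. 7737.042ms @ 102/7 + 227.56ms (3/7)
15. 7964.602ms @ 15 + 2230.088ms (21/5)
16. 10194.69ms @ 96/5 + 637.168ms (6/5)
17. 10831.858ms @ 102/5 + 637.168ms (6/5)
18. 11469.027ms @ 108/5 + 637.168ms (6/5)
19. 12106.195ms @ 114/5 + 637.168ms (6/5)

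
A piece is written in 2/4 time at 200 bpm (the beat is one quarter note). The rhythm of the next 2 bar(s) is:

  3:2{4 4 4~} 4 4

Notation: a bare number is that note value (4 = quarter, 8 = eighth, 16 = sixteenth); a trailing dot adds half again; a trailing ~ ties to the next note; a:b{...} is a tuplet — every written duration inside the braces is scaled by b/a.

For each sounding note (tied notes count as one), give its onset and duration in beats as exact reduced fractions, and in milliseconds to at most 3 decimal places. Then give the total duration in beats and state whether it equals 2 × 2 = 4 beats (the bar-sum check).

1) 0.0ms=0b +200.0ms=2/3b
2) 200.0ms=2/3b +200.0ms=2/3b
3) 400.0ms=4/3b +500.0ms=5/3b
4) 900.0ms=3b +300.0ms=1b
Σ=4b of 4 (200bpm 2/4) — PASS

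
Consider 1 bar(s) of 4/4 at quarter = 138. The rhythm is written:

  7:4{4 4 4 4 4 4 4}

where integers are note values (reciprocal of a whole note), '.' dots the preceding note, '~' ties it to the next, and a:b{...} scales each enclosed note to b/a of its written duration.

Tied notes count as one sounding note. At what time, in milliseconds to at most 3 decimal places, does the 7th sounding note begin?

1. 0.0ms @ 0 + 248.447ms (4/7)
2. 248.447ms @ 4/7 + 248.447ms (4/7)
3. 496.894ms @ 8/7 + 248.447ms (4/7)
4. 745.342ms @ 12/7 + 248.447ms (4/7)
5. 993.789ms @ 16/7 + 248.447ms (4/7)
6. 1242.236ms @ 20/7 + 248.447ms (4/7)
7. 1490.683ms @ 24/7 + 248.447ms (4/7)

note 7 onset = 24/7b = 1490.683ms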